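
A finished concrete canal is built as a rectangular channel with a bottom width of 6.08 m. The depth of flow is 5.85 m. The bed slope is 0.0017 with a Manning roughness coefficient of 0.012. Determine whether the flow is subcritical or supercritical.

Flow area A = b·y = 6.08 × 5.85 = 35.57 m². Wetted perimeter P = b + 2y = 6.08 + 2×5.85 = 17.78 m.
Hydraulic radius R = A/P = 35.57/17.78 = 2 m.
V = (1/n) R^(2/3) √S = (1/0.012) × 2^(2/3) × √0.0017 = 5.455 m/s. Hydraulic depth D_h = A/T = 35.57/6.08 = 5.85 m.
Froude number Fr = V/√(g·D_h) = 5.455/√(9.81×5.85) = 0.72, which is less than 1, so the flow is subcritical.

subcritical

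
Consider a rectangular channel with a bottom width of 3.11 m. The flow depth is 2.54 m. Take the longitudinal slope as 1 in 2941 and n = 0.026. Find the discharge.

Flow area A = b·y = 3.11 × 2.54 = 7.899 m². Wetted perimeter P = b + 2y = 3.11 + 2×2.54 = 8.19 m.
Hydraulic radius R = A/P = 7.899/8.19 = 0.9645 m.
Manning's equation: Q = (1/n) A R^(2/3) S^(1/2) = (1/0.026) × 7.899 × 0.9645^(2/3) × 0.00034^(1/2) = 5.47 m³/s.

Q = 5.47 m³/s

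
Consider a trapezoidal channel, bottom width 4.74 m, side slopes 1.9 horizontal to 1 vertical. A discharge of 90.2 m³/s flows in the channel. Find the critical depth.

At critical depth, Q² T / (g A³) = 1, i.e. A³/T = Q²/g = 90.2²/9.81 = 829.4.
Trying y = 2.13 m: A³/T = 510.9 — short.
Trying y = 3.02 m: A³/T = 1954 — over.
Trying y = 2.42 m: A³/T = 828.1 — ≈ 829.4.

y_c = 2.42 m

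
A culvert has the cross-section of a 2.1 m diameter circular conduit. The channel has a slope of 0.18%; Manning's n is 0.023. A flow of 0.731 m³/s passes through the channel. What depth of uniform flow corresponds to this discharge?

y_n = 0.596 m

Manning's equation rearranged: A R^(2/3) = nQ / (1·√S) = 0.023 × 0.731 / (√0.0018) = 0.3963.
Trying y = 0.758 m: A R^(2/3) = 0.628 — high.
Trying y = 0.596 m: A R^(2/3) = 0.3963 — close enough.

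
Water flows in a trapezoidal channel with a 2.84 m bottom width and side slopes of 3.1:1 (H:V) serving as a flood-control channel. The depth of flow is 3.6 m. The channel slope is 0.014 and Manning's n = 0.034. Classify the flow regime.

supercritical

With bottom width b = 2.84 m and side slope z = 3.1: A = (b + zy)y = (2.84 + 3.1×3.6)×3.6 = 50.4 m²; P = b + 2y√(1+z²) = 2.84 + 2×3.6×3.257 = 26.29 m.
Hydraulic radius R = A/P = 50.4/26.29 = 1.917 m.
V = (1/n) R^(2/3) √S = (1/0.034) × 1.917^(2/3) × √0.014 = 5.37 m/s. Hydraulic depth D_h = A/T = 50.4/25.16 = 2.003 m.
Froude number Fr = V/√(g·D_h) = 5.37/√(9.81×2.003) = 1.21, which is greater than 1, so the flow is supercritical.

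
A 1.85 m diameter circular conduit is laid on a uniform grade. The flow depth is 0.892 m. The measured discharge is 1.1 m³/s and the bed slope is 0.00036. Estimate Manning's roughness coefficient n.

For a circular section of diameter D = 1.85 m at depth y = 0.892 m, the central angle is θ = 2 arccos(1 − 2y/D) = 3.07 rad. Then A = (D²/8)(θ − sin θ) = 1.283 m² and P = Dθ/2 = 2.84 m.
Hydraulic radius R = A/P = 1.283/2.84 = 0.4518 m.
Rearranging Manning's equation: n = (1/Q) A R^(2/3) S^(1/2) = (1/1.1) × 1.283 × 0.4518^(2/3) × √0.00036 = 0.013.

n = 0.013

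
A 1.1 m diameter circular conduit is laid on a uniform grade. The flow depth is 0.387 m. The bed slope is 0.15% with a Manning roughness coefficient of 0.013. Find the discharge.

For a circular section of diameter D = 1.1 m at depth y = 0.387 m, the central angle is θ = 2 arccos(1 − 2y/D) = 2.54 rad. Then A = (D²/8)(θ − sin θ) = 0.2985 m² and P = Dθ/2 = 1.397 m.
Hydraulic radius R = A/P = 0.2985/1.397 = 0.2137 m.
Manning's equation: Q = (1/n) A R^(2/3) S^(1/2) = (1/0.013) × 0.2985 × 0.2137^(2/3) × 0.0015^(1/2) = 0.318 m³/s.

Q = 0.318 m³/s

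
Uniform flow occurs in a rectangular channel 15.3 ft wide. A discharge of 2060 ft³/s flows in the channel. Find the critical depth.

y_c = 8.26 ft

For a rectangular channel, critical depth y_c = (q²/g)^(1/3) where q = Q/b = 2060/15.3 = 134.6 ft²/s.
So y_c = (134.6²/32.2)^(1/3) = 8.26 ft.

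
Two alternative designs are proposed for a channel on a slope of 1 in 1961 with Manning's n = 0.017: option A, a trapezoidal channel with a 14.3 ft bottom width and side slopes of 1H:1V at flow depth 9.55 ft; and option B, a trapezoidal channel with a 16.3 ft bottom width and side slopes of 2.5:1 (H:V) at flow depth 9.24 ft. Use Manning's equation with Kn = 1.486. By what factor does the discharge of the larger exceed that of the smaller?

Channel A: With bottom width b = 14.3 ft and side slope z = 1: A = (b + zy)y = (14.3 + 1×9.55)×9.55 = 227.8 ft²; P = b + 2y√(1+z²) = 14.3 + 2×9.55×1.414 = 41.31 ft. Hydraulic radius R = A/P = 227.8/41.31 = 5.513 ft. Q_A = (1.486/0.017)·227.8·5.513^(2/3)·√0.0005099 = 1403 ft³/s.
Channel B: With bottom width b = 16.3 ft and side slope z = 2.5: A = (b + zy)y = (16.3 + 2.5×9.24)×9.24 = 364.1 ft²; P = b + 2y√(1+z²) = 16.3 + 2×9.24×2.693 = 66.06 ft. Hydraulic radius R = A/P = 364.1/66.06 = 5.511 ft. Q_B = (1.486/0.017)·364.1·5.511^(2/3)·√0.0005099 = 2242 ft³/s.
The larger discharge is 2242 ft³/s and the smaller is 1403 ft³/s; the ratio is 1.6.

1.6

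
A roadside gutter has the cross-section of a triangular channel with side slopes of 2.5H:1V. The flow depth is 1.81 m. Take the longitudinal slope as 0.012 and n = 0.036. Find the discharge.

Q = 22.2 m³/s

For a triangular section with side slope z = 2.5: A = zy² = 2.5×1.81² = 8.19 m²; P = 2y√(1+z²) = 2×1.81×2.693 = 9.747 m.
Hydraulic radius R = A/P = 8.19/9.747 = 0.8403 m.
Manning's equation: Q = (1/n) A R^(2/3) S^(1/2) = (1/0.036) × 8.19 × 0.8403^(2/3) × 0.012^(1/2) = 22.2 m³/s.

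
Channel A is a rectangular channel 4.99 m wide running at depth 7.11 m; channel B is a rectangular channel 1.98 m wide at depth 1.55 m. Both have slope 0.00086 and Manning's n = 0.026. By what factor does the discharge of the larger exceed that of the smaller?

Channel A: Flow area A = b·y = 4.99 × 7.11 = 35.48 m². Wetted perimeter P = b + 2y = 4.99 + 2×7.11 = 19.21 m. Hydraulic radius R = A/P = 35.48/19.21 = 1.847 m. Q_A = (1/0.026)·35.48·1.847^(2/3)·√0.00086 = 60.24 m³/s.
Channel B: Flow area A = b·y = 1.98 × 1.55 = 3.069 m². Wetted perimeter P = b + 2y = 1.98 + 2×1.55 = 5.08 m. Hydraulic radius R = A/P = 3.069/5.08 = 0.6041 m. Q_B = (1/0.026)·3.069·0.6041^(2/3)·√0.00086 = 2.474 m³/s.
The larger discharge is 60.24 m³/s and the smaller is 2.474 m³/s; the ratio is 24.4.

24.4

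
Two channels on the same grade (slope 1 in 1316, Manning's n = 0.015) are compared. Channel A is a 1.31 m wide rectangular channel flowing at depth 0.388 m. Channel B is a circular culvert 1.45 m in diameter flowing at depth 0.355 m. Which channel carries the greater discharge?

Channel A: Flow area A = b·y = 1.31 × 0.388 = 0.5083 m². Wetted perimeter P = b + 2y = 1.31 + 2×0.388 = 2.086 m. Hydraulic radius R = A/P = 0.5083/2.086 = 0.2437 m. Q_A = (1/0.015)·0.5083·0.2437^(2/3)·√0.0007599 = 0.3644 m³/s.
Channel B: For a circular section of diameter D = 1.45 m at depth y = 0.355 m, the central angle is θ = 2 arccos(1 − 2y/D) = 2.07 rad. Then A = (D²/8)(θ − sin θ) = 0.3134 m² and P = Dθ/2 = 1.501 m. Hydraulic radius R = A/P = 0.3134/1.501 = 0.2088 m. Q_B = (1/0.015)·0.3134·0.2088^(2/3)·√0.0007599 = 0.2027 m³/s.
Q_A = 0.3644 m³/s vs Q_B = 0.2027 m³/s, so channel A carries more.

channel A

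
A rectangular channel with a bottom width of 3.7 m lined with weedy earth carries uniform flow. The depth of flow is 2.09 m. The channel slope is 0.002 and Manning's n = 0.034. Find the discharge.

Flow area A = b·y = 3.7 × 2.09 = 7.733 m². Wetted perimeter P = b + 2y = 3.7 + 2×2.09 = 7.88 m.
Hydraulic radius R = A/P = 7.733/7.88 = 0.9813 m.
Manning's equation: Q = (1/n) A R^(2/3) S^(1/2) = (1/0.034) × 7.733 × 0.9813^(2/3) × 0.002^(1/2) = 10 m³/s.

Q = 10 m³/s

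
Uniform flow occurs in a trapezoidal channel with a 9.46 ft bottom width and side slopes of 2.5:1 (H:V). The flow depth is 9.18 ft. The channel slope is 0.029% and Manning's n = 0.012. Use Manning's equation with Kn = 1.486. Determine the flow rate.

With bottom width b = 9.46 ft and side slope z = 2.5: A = (b + zy)y = (9.46 + 2.5×9.18)×9.18 = 297.5 ft²; P = b + 2y√(1+z²) = 9.46 + 2×9.18×2.693 = 58.9 ft.
Hydraulic radius R = A/P = 297.5/58.9 = 5.052 ft.
Manning's equation: Q = (1.486/n) A R^(2/3) S^(1/2) = (1.486/0.012) × 297.5 × 5.052^(2/3) × 0.00029^(1/2) = 1850 ft³/s.

Q = 1850 ft³/s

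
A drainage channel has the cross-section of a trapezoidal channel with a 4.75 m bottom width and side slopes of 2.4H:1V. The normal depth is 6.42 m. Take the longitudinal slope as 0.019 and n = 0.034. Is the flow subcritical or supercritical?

With bottom width b = 4.75 m and side slope z = 2.4: A = (b + zy)y = (4.75 + 2.4×6.42)×6.42 = 129.4 m²; P = b + 2y√(1+z²) = 4.75 + 2×6.42×2.6 = 38.13 m.
Hydraulic radius R = A/P = 129.4/38.13 = 3.394 m.
V = (1/n) R^(2/3) √S = (1/0.034) × 3.394^(2/3) × √0.019 = 9.155 m/s. Hydraulic depth D_h = A/T = 129.4/35.57 = 3.639 m.
Froude number Fr = V/√(g·D_h) = 9.155/√(9.81×3.639) = 1.53, which is greater than 1, so the flow is supercritical.

supercritical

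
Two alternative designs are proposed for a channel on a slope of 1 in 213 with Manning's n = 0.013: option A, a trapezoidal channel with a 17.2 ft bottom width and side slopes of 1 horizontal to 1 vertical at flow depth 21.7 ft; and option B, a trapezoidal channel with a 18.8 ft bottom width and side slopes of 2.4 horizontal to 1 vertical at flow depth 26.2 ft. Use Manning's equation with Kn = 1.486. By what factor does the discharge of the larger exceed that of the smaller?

Channel A: With bottom width b = 17.2 ft and side slope z = 1: A = (b + zy)y = (17.2 + 1×21.7)×21.7 = 844.1 ft²; P = b + 2y√(1+z²) = 17.2 + 2×21.7×1.414 = 78.58 ft. Hydraulic radius R = A/P = 844.1/78.58 = 10.74 ft. Q_A = (1.486/0.013)·844.1·10.74^(2/3)·√0.004695 = 32190 ft³/s.
Channel B: With bottom width b = 18.8 ft and side slope z = 2.4: A = (b + zy)y = (18.8 + 2.4×26.2)×26.2 = 2140 ft²; P = b + 2y√(1+z²) = 18.8 + 2×26.2×2.6 = 155 ft. Hydraulic radius R = A/P = 2140/155 = 13.8 ft. Q_B = (1.486/0.013)·2140·13.8^(2/3)·√0.004695 = 96450 ft³/s.
The larger discharge is 96450 ft³/s and the smaller is 32190 ft³/s; the ratio is 3.

3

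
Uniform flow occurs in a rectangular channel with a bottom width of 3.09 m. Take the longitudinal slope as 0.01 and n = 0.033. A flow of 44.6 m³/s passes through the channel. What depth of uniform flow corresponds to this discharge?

Manning's equation rearranged: A R^(2/3) = nQ / (1·√S) = 0.033 × 44.6 / (√0.01) = 14.72.
Try y = 3.04 m: A R^(2/3) = 9.546 — short.
Try y = 5.34 m: A R^(2/3) = 18.62 — over.
Try y = 4.36 m: A R^(2/3) = 14.71 — matches.

y_n = 4.36 m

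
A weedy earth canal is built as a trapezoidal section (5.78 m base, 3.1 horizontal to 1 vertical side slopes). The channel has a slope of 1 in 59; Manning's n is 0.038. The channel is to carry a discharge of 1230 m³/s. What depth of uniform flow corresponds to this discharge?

Manning's equation rearranged: A R^(2/3) = nQ / (1·√S) = 0.038 × 1230 / (√0.01695) = 359.
At y = 7.12 m: A R^(2/3) = 483 — too large.
At y = 5.43 m: A R^(2/3) = 254.5 — too small.
At y = 6.29 m: A R^(2/3) = 359.6 — matches.

y_n = 6.29 m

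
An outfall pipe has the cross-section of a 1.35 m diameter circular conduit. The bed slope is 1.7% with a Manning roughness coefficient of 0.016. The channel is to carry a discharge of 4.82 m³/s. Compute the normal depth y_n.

Manning's equation rearranged: A R^(2/3) = nQ / (1·√S) = 0.016 × 4.82 / (√0.017) = 0.5915.
Try y = 1.21 m: A R^(2/3) = 0.7382 — over.
Try y = 0.656 m: A R^(2/3) = 0.3304 — short.
Try y = 0.958 m: A R^(2/3) = 0.5913 — ≈ 0.5915.

y_n = 0.958 m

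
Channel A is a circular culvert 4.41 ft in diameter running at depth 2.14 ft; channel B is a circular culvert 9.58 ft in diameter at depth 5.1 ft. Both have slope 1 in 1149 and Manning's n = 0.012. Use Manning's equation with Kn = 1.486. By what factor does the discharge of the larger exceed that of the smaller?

Channel A: For a circular section of diameter D = 4.41 ft at depth y = 2.14 ft, the central angle is θ = 2 arccos(1 − 2y/D) = 3.083 rad. Then A = (D²/8)(θ − sin θ) = 7.351 ft² and P = Dθ/2 = 6.797 ft. Hydraulic radius R = A/P = 7.351/6.797 = 1.081 ft. Q_A = (1.486/0.012)·7.351·1.081^(2/3)·√0.0008703 = 28.29 ft³/s.
Channel B: For a circular section of diameter D = 9.58 ft at depth y = 5.1 ft, the central angle is θ = 2 arccos(1 − 2y/D) = 3.271 rad. Then A = (D²/8)(θ − sin θ) = 39.01 ft² and P = Dθ/2 = 15.67 ft. Hydraulic radius R = A/P = 39.01/15.67 = 2.49 ft. Q_B = (1.486/0.012)·39.01·2.49^(2/3)·√0.0008703 = 261.8 ft³/s.
The larger discharge is 261.8 ft³/s and the smaller is 28.29 ft³/s; the ratio is 9.25.

9.25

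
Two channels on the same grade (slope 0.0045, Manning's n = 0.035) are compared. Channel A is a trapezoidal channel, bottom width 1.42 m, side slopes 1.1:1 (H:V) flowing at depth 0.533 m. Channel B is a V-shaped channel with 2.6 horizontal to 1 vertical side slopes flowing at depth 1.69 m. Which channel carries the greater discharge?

Channel A: With bottom width b = 1.42 m and side slope z = 1.1: A = (b + zy)y = (1.42 + 1.1×0.533)×0.533 = 1.069 m²; P = b + 2y√(1+z²) = 1.42 + 2×0.533×1.487 = 3.005 m. Hydraulic radius R = A/P = 1.069/3.005 = 0.3559 m. Q_A = (1/0.035)·1.069·0.3559^(2/3)·√0.0045 = 1.029 m³/s.
Channel B: For a triangular section with side slope z = 2.6: A = zy² = 2.6×1.69² = 7.426 m²; P = 2y√(1+z²) = 2×1.69×2.786 = 9.416 m. Hydraulic radius R = A/P = 7.426/9.416 = 0.7887 m. Q_B = (1/0.035)·7.426·0.7887^(2/3)·√0.0045 = 12.15 m³/s.
Q_A = 1.029 m³/s vs Q_B = 12.15 m³/s, so channel B carries more.

channel B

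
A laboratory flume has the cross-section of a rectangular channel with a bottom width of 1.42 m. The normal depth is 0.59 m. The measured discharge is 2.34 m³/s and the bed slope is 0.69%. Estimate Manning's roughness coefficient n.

Flow area A = b·y = 1.42 × 0.59 = 0.8378 m². Wetted perimeter P = b + 2y = 1.42 + 2×0.59 = 2.6 m.
Hydraulic radius R = A/P = 0.8378/2.6 = 0.3222 m.
Rearranging Manning's equation: n = (1/Q) A R^(2/3) S^(1/2) = (1/2.34) × 0.8378 × 0.3222^(2/3) × √0.0069 = 0.014.

n = 0.014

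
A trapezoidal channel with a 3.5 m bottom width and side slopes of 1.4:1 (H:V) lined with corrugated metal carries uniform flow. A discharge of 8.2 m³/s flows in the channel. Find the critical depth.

y_c = 0.742 m

At critical depth, Q² T / (g A³) = 1, i.e. A³/T = Q²/g = 8.2²/9.81 = 6.854.
At y = 0.525 m: A³/T = 2.211 — low.
At y = 0.943 m: A³/T = 15.29 — high.
At y = 0.742 m: A³/T = 6.848 — ≈ 6.854.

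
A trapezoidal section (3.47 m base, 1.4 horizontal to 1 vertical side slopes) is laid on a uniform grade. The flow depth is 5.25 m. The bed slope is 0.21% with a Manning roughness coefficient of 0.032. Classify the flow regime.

With bottom width b = 3.47 m and side slope z = 1.4: A = (b + zy)y = (3.47 + 1.4×5.25)×5.25 = 56.8 m²; P = b + 2y√(1+z²) = 3.47 + 2×5.25×1.72 = 21.53 m.
Hydraulic radius R = A/P = 56.8/21.53 = 2.638 m.
V = (1/n) R^(2/3) √S = (1/0.032) × 2.638^(2/3) × √0.0021 = 2.734 m/s. Hydraulic depth D_h = A/T = 56.8/18.17 = 3.126 m.
Froude number Fr = V/√(g·D_h) = 2.734/√(9.81×3.126) = 0.494, which is less than 1, so the flow is subcritical.

subcritical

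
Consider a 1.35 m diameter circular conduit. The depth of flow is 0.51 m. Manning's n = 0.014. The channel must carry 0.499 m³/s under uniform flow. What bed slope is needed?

For a circular section of diameter D = 1.35 m at depth y = 0.51 m, the central angle is θ = 2 arccos(1 − 2y/D) = 2.648 rad. Then A = (D²/8)(θ − sin θ) = 0.4952 m² and P = Dθ/2 = 1.787 m.
Hydraulic radius R = A/P = 0.4952/1.787 = 0.2771 m.
From Manning's equation, S = [nQ / (1 A R^(2/3))]² = [0.014 × 0.499 / (1 × 0.4952 × 0.2771^(2/3))]² = 0.0011.

S = 0.0011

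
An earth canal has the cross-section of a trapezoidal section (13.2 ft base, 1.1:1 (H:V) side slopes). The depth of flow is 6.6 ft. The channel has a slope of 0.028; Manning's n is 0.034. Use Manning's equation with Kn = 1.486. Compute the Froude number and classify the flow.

supercritical

With bottom width b = 13.2 ft and side slope z = 1.1: A = (b + zy)y = (13.2 + 1.1×6.6)×6.6 = 135 ft²; P = b + 2y√(1+z²) = 13.2 + 2×6.6×1.487 = 32.82 ft.
Hydraulic radius R = A/P = 135/32.82 = 4.114 ft.
V = (1.486/n) R^(2/3) √S = (1.486/0.034) × 4.114^(2/3) × √0.028 = 18.78 ft/s. Hydraulic depth D_h = A/T = 135/27.72 = 4.871 ft.
Froude number Fr = V/√(g·D_h) = 18.78/√(32.2×4.871) = 1.5, which is greater than 1, so the flow is supercritical.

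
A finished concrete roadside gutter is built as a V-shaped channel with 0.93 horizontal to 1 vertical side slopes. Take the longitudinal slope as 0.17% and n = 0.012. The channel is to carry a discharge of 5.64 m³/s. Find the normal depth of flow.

y_n = 1.62 m

Manning's equation rearranged: A R^(2/3) = nQ / (1·√S) = 0.012 × 5.64 / (√0.0017) = 1.641.
Trying y = 1.9 m: A R^(2/3) = 2.511 — too large.
Trying y = 1.62 m: A R^(2/3) = 1.642 — close enough.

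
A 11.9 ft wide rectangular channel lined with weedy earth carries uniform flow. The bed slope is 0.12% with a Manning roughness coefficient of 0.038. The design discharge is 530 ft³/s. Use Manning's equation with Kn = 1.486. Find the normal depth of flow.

y_n = 12.9 ft

Manning's equation rearranged: A R^(2/3) = nQ / (1.486·√S) = 0.038 × 530 / (1.486 × √0.0012) = 391.2.
Trying y = 9.25 ft: A R^(2/3) = 259.6 — too small.
Trying y = 16.4 ft: A R^(2/3) = 521.3 — too large.
Trying y = 12.9 ft: A R^(2/3) = 391.4 — close enough.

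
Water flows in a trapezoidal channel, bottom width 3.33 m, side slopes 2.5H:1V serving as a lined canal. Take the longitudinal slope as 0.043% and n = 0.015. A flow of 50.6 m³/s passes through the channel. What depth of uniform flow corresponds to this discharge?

y_n = 2.72 m

Manning's equation rearranged: A R^(2/3) = nQ / (1·√S) = 0.015 × 50.6 / (√0.00043) = 36.6.
At y = 3.11 m: A R^(2/3) = 49.58 — high.
At y = 2.29 m: A R^(2/3) = 25 — low.
At y = 2.72 m: A R^(2/3) = 36.63 — matches.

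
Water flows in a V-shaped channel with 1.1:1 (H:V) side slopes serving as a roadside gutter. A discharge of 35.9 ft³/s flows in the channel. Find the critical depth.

y_c = 2.31 ft

At critical depth, Q² T / (g A³) = 1, i.e. A³/T = Q²/g = 35.9²/32.2 = 40.03.
At y = 1.82 ft: A³/T = 12.08 — short.
At y = 2.56 ft: A³/T = 66.52 — over.
At y = 2.31 ft: A³/T = 39.79 — matches.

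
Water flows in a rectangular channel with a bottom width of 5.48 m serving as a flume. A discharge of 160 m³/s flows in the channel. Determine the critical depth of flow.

For a rectangular channel, critical depth y_c = (q²/g)^(1/3) where q = Q/b = 160/5.48 = 29.2 m²/s.
So y_c = (29.2²/9.81)^(1/3) = 4.43 m.

y_c = 4.43 m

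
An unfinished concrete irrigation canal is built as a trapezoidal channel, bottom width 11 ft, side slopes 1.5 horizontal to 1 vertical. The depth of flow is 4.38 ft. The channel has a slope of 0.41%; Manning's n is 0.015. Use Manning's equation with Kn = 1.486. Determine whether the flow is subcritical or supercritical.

With bottom width b = 11 ft and side slope z = 1.5: A = (b + zy)y = (11 + 1.5×4.38)×4.38 = 76.96 ft²; P = b + 2y√(1+z²) = 11 + 2×4.38×1.803 = 26.79 ft.
Hydraulic radius R = A/P = 76.96/26.79 = 2.872 ft.
V = (1.486/n) R^(2/3) √S = (1.486/0.015) × 2.872^(2/3) × √0.0041 = 12.82 ft/s. Hydraulic depth D_h = A/T = 76.96/24.14 = 3.188 ft.
Froude number Fr = V/√(g·D_h) = 12.82/√(32.2×3.188) = 1.27, which is greater than 1, so the flow is supercritical.

supercritical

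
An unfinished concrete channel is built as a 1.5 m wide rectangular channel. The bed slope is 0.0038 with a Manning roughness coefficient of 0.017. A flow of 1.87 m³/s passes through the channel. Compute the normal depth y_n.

Manning's equation rearranged: A R^(2/3) = nQ / (1·√S) = 0.017 × 1.87 / (√0.0038) = 0.5157.
At y = 0.531 m: A R^(2/3) = 0.3655 — too small.
At y = 0.683 m: A R^(2/3) = 0.516 — matches.

y_n = 0.683 m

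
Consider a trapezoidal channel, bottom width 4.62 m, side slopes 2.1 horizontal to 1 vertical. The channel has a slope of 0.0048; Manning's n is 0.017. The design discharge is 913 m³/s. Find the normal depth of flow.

y_n = 6.01 m

Manning's equation rearranged: A R^(2/3) = nQ / (1·√S) = 0.017 × 913 / (√0.0048) = 224.
At y = 4.16 m: A R^(2/3) = 97.31 — too small.
At y = 7.55 m: A R^(2/3) = 382.3 — too large.
At y = 6.01 m: A R^(2/3) = 224.1 — ≈ 224.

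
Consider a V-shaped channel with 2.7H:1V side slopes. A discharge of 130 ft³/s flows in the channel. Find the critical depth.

y_c = 2.7 ft

At critical depth, Q² T / (g A³) = 1, i.e. A³/T = Q²/g = 130²/32.2 = 524.8.
At y = 3.35 ft: A³/T = 1538 — too large.
At y = 2.28 ft: A³/T = 224.6 — too small.
At y = 2.7 ft: A³/T = 523 — ≈ 524.8.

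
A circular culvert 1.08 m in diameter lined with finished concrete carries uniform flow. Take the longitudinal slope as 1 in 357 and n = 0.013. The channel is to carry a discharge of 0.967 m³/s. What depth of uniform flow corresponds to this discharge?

Manning's equation rearranged: A R^(2/3) = nQ / (1·√S) = 0.013 × 0.967 / (√0.002801) = 0.2375.
Try y = 0.442 m: A R^(2/3) = 0.1345 — short.
Try y = 0.616 m: A R^(2/3) = 0.2376 — close enough.

y_n = 0.616 m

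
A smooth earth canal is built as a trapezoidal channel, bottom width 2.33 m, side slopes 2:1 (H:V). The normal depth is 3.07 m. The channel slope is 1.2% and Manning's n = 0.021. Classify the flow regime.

With bottom width b = 2.33 m and side slope z = 2: A = (b + zy)y = (2.33 + 2×3.07)×3.07 = 26 m²; P = b + 2y√(1+z²) = 2.33 + 2×3.07×2.236 = 16.06 m.
Hydraulic radius R = A/P = 26/16.06 = 1.619 m.
V = (1/n) R^(2/3) √S = (1/0.021) × 1.619^(2/3) × √0.012 = 7.193 m/s. Hydraulic depth D_h = A/T = 26/14.61 = 1.78 m.
Froude number Fr = V/√(g·D_h) = 7.193/√(9.81×1.78) = 1.72, which is greater than 1, so the flow is supercritical.

supercritical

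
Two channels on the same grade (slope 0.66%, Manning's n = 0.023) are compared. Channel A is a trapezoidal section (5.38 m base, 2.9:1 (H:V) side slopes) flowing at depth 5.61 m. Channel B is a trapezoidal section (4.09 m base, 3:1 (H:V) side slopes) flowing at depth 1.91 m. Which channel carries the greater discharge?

channel A

Channel A: With bottom width b = 5.38 m and side slope z = 2.9: A = (b + zy)y = (5.38 + 2.9×5.61)×5.61 = 121.5 m²; P = b + 2y√(1+z²) = 5.38 + 2×5.61×3.068 = 39.8 m. Hydraulic radius R = A/P = 121.5/39.8 = 3.052 m. Q_A = (1/0.023)·121.5·3.052^(2/3)·√0.0066 = 902.5 m³/s.
Channel B: With bottom width b = 4.09 m and side slope z = 3: A = (b + zy)y = (4.09 + 3×1.91)×1.91 = 18.76 m²; P = b + 2y√(1+z²) = 4.09 + 2×1.91×3.162 = 16.17 m. Hydraulic radius R = A/P = 18.76/16.17 = 1.16 m. Q_B = (1/0.023)·18.76·1.16^(2/3)·√0.0066 = 73.14 m³/s.
Q_A = 902.5 m³/s vs Q_B = 73.14 m³/s, so channel A carries more.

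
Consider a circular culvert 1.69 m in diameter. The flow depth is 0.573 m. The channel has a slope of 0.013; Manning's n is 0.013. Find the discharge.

Q = 2.74 m³/s

For a circular section of diameter D = 1.69 m at depth y = 0.573 m, the central angle is θ = 2 arccos(1 − 2y/D) = 2.486 rad. Then A = (D²/8)(θ − sin θ) = 0.67 m² and P = Dθ/2 = 2.101 m.
Hydraulic radius R = A/P = 0.67/2.101 = 0.3189 m.
Manning's equation: Q = (1/n) A R^(2/3) S^(1/2) = (1/0.013) × 0.67 × 0.3189^(2/3) × 0.013^(1/2) = 2.74 m³/s.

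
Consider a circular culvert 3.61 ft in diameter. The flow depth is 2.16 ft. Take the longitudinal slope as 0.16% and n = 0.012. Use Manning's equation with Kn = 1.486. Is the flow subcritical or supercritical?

subcritical

For a circular section of diameter D = 3.61 ft at depth y = 2.16 ft, the central angle is θ = 2 arccos(1 − 2y/D) = 3.538 rad. Then A = (D²/8)(θ − sin θ) = 6.391 ft² and P = Dθ/2 = 6.385 ft.
Hydraulic radius R = A/P = 6.391/6.385 = 1.001 ft.
V = (1.486/n) R^(2/3) √S = (1.486/0.012) × 1.001^(2/3) × √0.0016 = 4.956 ft/s. Hydraulic depth D_h = A/T = 6.391/3.539 = 1.806 ft.
Froude number Fr = V/√(g·D_h) = 4.956/√(32.2×1.806) = 0.65, which is less than 1, so the flow is subcritical.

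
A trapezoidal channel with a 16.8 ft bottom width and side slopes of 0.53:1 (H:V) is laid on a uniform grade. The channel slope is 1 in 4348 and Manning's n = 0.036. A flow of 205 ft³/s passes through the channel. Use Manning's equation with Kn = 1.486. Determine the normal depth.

y_n = 6.34 ft

Manning's equation rearranged: A R^(2/3) = nQ / (1.486·√S) = 0.036 × 205 / (1.486 × √0.00023) = 327.5.
Try y = 7.23 ft: A R^(2/3) = 406.4 — over.
Try y = 4.43 ft: A R^(2/3) = 182.7 — short.
Try y = 6.34 ft: A R^(2/3) = 327.6 — matches.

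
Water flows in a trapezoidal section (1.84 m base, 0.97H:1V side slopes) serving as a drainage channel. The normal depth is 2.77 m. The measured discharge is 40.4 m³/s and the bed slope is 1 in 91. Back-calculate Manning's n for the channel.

With bottom width b = 1.84 m and side slope z = 0.97: A = (b + zy)y = (1.84 + 0.97×2.77)×2.77 = 12.54 m²; P = b + 2y√(1+z²) = 1.84 + 2×2.77×1.393 = 9.558 m.
Hydraulic radius R = A/P = 12.54/9.558 = 1.312 m.
Rearranging Manning's equation: n = (1/Q) A R^(2/3) S^(1/2) = (1/40.4) × 12.54 × 1.312^(2/3) × √0.01099 = 0.039.

n = 0.039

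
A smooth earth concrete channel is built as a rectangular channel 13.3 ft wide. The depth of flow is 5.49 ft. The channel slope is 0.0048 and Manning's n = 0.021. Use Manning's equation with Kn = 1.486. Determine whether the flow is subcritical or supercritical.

subcritical

Flow area A = b·y = 13.3 × 5.49 = 73.02 ft². Wetted perimeter P = b + 2y = 13.3 + 2×5.49 = 24.28 ft.
Hydraulic radius R = A/P = 73.02/24.28 = 3.007 ft.
V = (1.486/n) R^(2/3) √S = (1.486/0.021) × 3.007^(2/3) × √0.0048 = 10.21 ft/s. Hydraulic depth D_h = A/T = 73.02/13.3 = 5.49 ft.
Froude number Fr = V/√(g·D_h) = 10.21/√(32.2×5.49) = 0.768, which is less than 1, so the flow is subcritical.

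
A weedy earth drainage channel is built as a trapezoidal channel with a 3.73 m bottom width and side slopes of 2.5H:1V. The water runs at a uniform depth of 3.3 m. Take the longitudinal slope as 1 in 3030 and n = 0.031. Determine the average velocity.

V = 0.88 m/s

With bottom width b = 3.73 m and side slope z = 2.5: A = (b + zy)y = (3.73 + 2.5×3.3)×3.3 = 39.53 m²; P = b + 2y√(1+z²) = 3.73 + 2×3.3×2.693 = 21.5 m.
Hydraulic radius R = A/P = 39.53/21.5 = 1.839 m.
From Manning's equation, V = (1/n) R^(2/3) S^(1/2) = (1/0.031) × 1.839^(2/3) × 0.00033^(1/2) = 0.88 m/s.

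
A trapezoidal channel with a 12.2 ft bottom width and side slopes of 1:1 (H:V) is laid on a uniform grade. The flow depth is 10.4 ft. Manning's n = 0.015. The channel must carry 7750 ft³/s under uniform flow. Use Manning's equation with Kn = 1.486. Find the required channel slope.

S = 0.011

With bottom width b = 12.2 ft and side slope z = 1: A = (b + zy)y = (12.2 + 1×10.4)×10.4 = 235 ft²; P = b + 2y√(1+z²) = 12.2 + 2×10.4×1.414 = 41.62 ft.
Hydraulic radius R = A/P = 235/41.62 = 5.648 ft.
From Manning's equation, S = [nQ / (1.486 A R^(2/3))]² = [0.015 × 7750 / (1.486 × 235 × 5.648^(2/3))]² = 0.011.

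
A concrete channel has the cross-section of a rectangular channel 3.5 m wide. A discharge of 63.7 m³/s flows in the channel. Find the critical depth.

y_c = 3.23 m

For a rectangular channel, critical depth y_c = (q²/g)^(1/3) where q = Q/b = 63.7/3.5 = 18.2 m²/s.
So y_c = (18.2²/9.81)^(1/3) = 3.23 m.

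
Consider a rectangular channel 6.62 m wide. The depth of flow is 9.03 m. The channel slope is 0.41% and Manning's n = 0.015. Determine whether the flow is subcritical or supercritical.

subcritical

Flow area A = b·y = 6.62 × 9.03 = 59.78 m². Wetted perimeter P = b + 2y = 6.62 + 2×9.03 = 24.68 m.
Hydraulic radius R = A/P = 59.78/24.68 = 2.422 m.
V = (1/n) R^(2/3) √S = (1/0.015) × 2.422^(2/3) × √0.0041 = 7.699 m/s. Hydraulic depth D_h = A/T = 59.78/6.62 = 9.03 m.
Froude number Fr = V/√(g·D_h) = 7.699/√(9.81×9.03) = 0.818, which is less than 1, so the flow is subcritical.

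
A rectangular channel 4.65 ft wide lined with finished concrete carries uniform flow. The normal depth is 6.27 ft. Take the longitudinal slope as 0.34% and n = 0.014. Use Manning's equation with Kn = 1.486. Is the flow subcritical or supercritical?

subcritical

Flow area A = b·y = 4.65 × 6.27 = 29.16 ft². Wetted perimeter P = b + 2y = 4.65 + 2×6.27 = 17.19 ft.
Hydraulic radius R = A/P = 29.16/17.19 = 1.696 ft.
V = (1.486/n) R^(2/3) √S = (1.486/0.014) × 1.696^(2/3) × √0.0034 = 8.802 ft/s. Hydraulic depth D_h = A/T = 29.16/4.65 = 6.27 ft.
Froude number Fr = V/√(g·D_h) = 8.802/√(32.2×6.27) = 0.619, which is less than 1, so the flow is subcritical.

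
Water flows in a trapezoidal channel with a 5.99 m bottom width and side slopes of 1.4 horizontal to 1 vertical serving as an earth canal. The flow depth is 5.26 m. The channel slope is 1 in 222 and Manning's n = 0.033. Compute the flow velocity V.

V = 4.15 m/s

With bottom width b = 5.99 m and side slope z = 1.4: A = (b + zy)y = (5.99 + 1.4×5.26)×5.26 = 70.24 m²; P = b + 2y√(1+z²) = 5.99 + 2×5.26×1.72 = 24.09 m.
Hydraulic radius R = A/P = 70.24/24.09 = 2.916 m.
From Manning's equation, V = (1/n) R^(2/3) S^(1/2) = (1/0.033) × 2.916^(2/3) × 0.004505^(1/2) = 4.15 m/s.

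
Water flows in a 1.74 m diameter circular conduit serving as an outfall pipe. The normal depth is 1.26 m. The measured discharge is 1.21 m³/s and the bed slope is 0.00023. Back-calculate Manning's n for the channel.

n = 0.015

For a circular section of diameter D = 1.74 m at depth y = 1.26 m, the central angle is θ = 2 arccos(1 − 2y/D) = 4.071 rad. Then A = (D²/8)(θ − sin θ) = 1.844 m² and P = Dθ/2 = 3.542 m.
Hydraulic radius R = A/P = 1.844/3.542 = 0.5206 m.
Rearranging Manning's equation: n = (1/Q) A R^(2/3) S^(1/2) = (1/1.21) × 1.844 × 0.5206^(2/3) × √0.00023 = 0.015.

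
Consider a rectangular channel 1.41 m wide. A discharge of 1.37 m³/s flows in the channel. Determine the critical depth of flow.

y_c = 0.458 m

For a rectangular channel, critical depth y_c = (q²/g)^(1/3) where q = Q/b = 1.37/1.41 = 0.9716 m²/s.
So y_c = (0.9716²/9.81)^(1/3) = 0.458 m.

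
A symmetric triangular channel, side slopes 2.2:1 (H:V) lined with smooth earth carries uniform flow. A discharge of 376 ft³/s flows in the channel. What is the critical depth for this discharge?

y_c = 4.48 ft

At critical depth, Q² T / (g A³) = 1, i.e. A³/T = Q²/g = 376²/32.2 = 4391.
At y = 3.57 ft: A³/T = 1403 — low.
At y = 5.52 ft: A³/T = 12400 — high.
At y = 4.48 ft: A³/T = 4367 — matches.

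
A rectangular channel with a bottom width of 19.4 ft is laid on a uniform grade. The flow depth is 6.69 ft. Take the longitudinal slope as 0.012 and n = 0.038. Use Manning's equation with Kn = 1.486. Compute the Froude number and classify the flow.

Flow area A = b·y = 19.4 × 6.69 = 129.8 ft². Wetted perimeter P = b + 2y = 19.4 + 2×6.69 = 32.78 ft.
Hydraulic radius R = A/P = 129.8/32.78 = 3.959 ft.
V = (1.486/n) R^(2/3) √S = (1.486/0.038) × 3.959^(2/3) × √0.012 = 10.72 ft/s. Hydraulic depth D_h = A/T = 129.8/19.4 = 6.69 ft.
Froude number Fr = V/√(g·D_h) = 10.72/√(32.2×6.69) = 0.73, which is less than 1, so the flow is subcritical.

subcritical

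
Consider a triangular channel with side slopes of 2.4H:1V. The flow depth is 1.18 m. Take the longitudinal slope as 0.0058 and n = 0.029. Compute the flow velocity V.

For a triangular section with side slope z = 2.4: A = zy² = 2.4×1.18² = 3.342 m²; P = 2y√(1+z²) = 2×1.18×2.6 = 6.136 m.
Hydraulic radius R = A/P = 3.342/6.136 = 0.5446 m.
From Manning's equation, V = (1/n) R^(2/3) S^(1/2) = (1/0.029) × 0.5446^(2/3) × 0.0058^(1/2) = 1.75 m/s.

V = 1.75 m/s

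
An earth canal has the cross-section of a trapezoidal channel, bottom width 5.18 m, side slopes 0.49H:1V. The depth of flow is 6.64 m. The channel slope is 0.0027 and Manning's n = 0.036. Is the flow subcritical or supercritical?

With bottom width b = 5.18 m and side slope z = 0.49: A = (b + zy)y = (5.18 + 0.49×6.64)×6.64 = 56 m²; P = b + 2y√(1+z²) = 5.18 + 2×6.64×1.114 = 19.97 m.
Hydraulic radius R = A/P = 56/19.97 = 2.804 m.
V = (1/n) R^(2/3) √S = (1/0.036) × 2.804^(2/3) × √0.0027 = 2.87 m/s. Hydraulic depth D_h = A/T = 56/11.69 = 4.791 m.
Froude number Fr = V/√(g·D_h) = 2.87/√(9.81×4.791) = 0.419, which is less than 1, so the flow is subcritical.

subcritical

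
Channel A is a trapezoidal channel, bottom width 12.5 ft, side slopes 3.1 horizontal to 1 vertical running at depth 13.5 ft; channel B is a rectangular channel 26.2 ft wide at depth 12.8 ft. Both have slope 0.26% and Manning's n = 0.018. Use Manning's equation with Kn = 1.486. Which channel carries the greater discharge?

Channel A: With bottom width b = 12.5 ft and side slope z = 3.1: A = (b + zy)y = (12.5 + 3.1×13.5)×13.5 = 733.7 ft²; P = b + 2y√(1+z²) = 12.5 + 2×13.5×3.257 = 100.4 ft. Hydraulic radius R = A/P = 733.7/100.4 = 7.305 ft. Q_A = (1.486/0.018)·733.7·7.305^(2/3)·√0.0026 = 11630 ft³/s.
Channel B: Flow area A = b·y = 26.2 × 12.8 = 335.4 ft². Wetted perimeter P = b + 2y = 26.2 + 2×12.8 = 51.8 ft. Hydraulic radius R = A/P = 335.4/51.8 = 6.474 ft. Q_B = (1.486/0.018)·335.4·6.474^(2/3)·√0.0026 = 4904 ft³/s.
Q_A = 11630 ft³/s vs Q_B = 4904 ft³/s, so channel A carries more.

channel A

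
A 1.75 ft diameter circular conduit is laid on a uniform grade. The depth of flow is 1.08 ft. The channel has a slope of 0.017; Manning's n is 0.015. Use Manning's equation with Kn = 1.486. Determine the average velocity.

For a circular section of diameter D = 1.75 ft at depth y = 1.08 ft, the central angle is θ = 2 arccos(1 − 2y/D) = 3.615 rad. Then A = (D²/8)(θ − sin θ) = 1.558 ft² and P = Dθ/2 = 3.163 ft.
Hydraulic radius R = A/P = 1.558/3.163 = 0.4926 ft.
From Manning's equation, V = (1.486/n) R^(2/3) S^(1/2) = (1.486/0.015) × 0.4926^(2/3) × 0.017^(1/2) = 8.06 ft/s.

V = 8.06 ft/s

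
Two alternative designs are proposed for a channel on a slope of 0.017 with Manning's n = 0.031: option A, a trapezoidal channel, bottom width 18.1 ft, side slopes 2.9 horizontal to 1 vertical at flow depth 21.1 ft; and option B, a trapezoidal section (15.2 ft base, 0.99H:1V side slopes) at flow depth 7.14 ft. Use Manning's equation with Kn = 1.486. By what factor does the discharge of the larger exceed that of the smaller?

Channel A: With bottom width b = 18.1 ft and side slope z = 2.9: A = (b + zy)y = (18.1 + 2.9×21.1)×21.1 = 1673 ft²; P = b + 2y√(1+z²) = 18.1 + 2×21.1×3.068 = 147.6 ft. Hydraulic radius R = A/P = 1673/147.6 = 11.34 ft. Q_A = (1.486/0.031)·1673·11.34^(2/3)·√0.017 = 52770 ft³/s.
Channel B: With bottom width b = 15.2 ft and side slope z = 0.99: A = (b + zy)y = (15.2 + 0.99×7.14)×7.14 = 159 ft²; P = b + 2y√(1+z²) = 15.2 + 2×7.14×1.407 = 35.29 ft. Hydraulic radius R = A/P = 159/35.29 = 4.505 ft. Q_B = (1.486/0.031)·159·4.505^(2/3)·√0.017 = 2711 ft³/s.
The larger discharge is 52770 ft³/s and the smaller is 2711 ft³/s; the ratio is 19.5.

19.5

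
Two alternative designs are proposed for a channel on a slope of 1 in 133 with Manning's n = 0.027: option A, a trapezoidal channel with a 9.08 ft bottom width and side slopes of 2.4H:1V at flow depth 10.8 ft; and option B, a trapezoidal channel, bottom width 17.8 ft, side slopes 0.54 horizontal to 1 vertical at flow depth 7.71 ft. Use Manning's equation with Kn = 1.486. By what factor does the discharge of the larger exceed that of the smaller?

Channel A: With bottom width b = 9.08 ft and side slope z = 2.4: A = (b + zy)y = (9.08 + 2.4×10.8)×10.8 = 378 ft²; P = b + 2y√(1+z²) = 9.08 + 2×10.8×2.6 = 65.24 ft. Hydraulic radius R = A/P = 378/65.24 = 5.794 ft. Q_A = (1.486/0.027)·378·5.794^(2/3)·√0.007519 = 5819 ft³/s.
Channel B: With bottom width b = 17.8 ft and side slope z = 0.54: A = (b + zy)y = (17.8 + 0.54×7.71)×7.71 = 169.3 ft²; P = b + 2y√(1+z²) = 17.8 + 2×7.71×1.136 = 35.32 ft. Hydraulic radius R = A/P = 169.3/35.32 = 4.794 ft. Q_B = (1.486/0.027)·169.3·4.794^(2/3)·√0.007519 = 2298 ft³/s.
The larger discharge is 5819 ft³/s and the smaller is 2298 ft³/s; the ratio is 2.53.

2.53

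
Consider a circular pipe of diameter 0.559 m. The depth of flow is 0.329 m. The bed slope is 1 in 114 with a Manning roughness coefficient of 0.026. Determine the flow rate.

Q = 0.155 m³/s

For a circular section of diameter D = 0.559 m at depth y = 0.329 m, the central angle is θ = 2 arccos(1 − 2y/D) = 3.498 rad. Then A = (D²/8)(θ − sin θ) = 0.1502 m² and P = Dθ/2 = 0.9776 m.
Hydraulic radius R = A/P = 0.1502/0.9776 = 0.1537 m.
Manning's equation: Q = (1/n) A R^(2/3) S^(1/2) = (1/0.026) × 0.1502 × 0.1537^(2/3) × 0.008772^(1/2) = 0.155 m³/s.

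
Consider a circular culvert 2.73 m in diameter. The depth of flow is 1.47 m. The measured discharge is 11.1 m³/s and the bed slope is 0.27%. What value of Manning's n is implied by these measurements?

For a circular section of diameter D = 2.73 m at depth y = 1.47 m, the central angle is θ = 2 arccos(1 − 2y/D) = 3.296 rad. Then A = (D²/8)(θ − sin θ) = 3.213 m² and P = Dθ/2 = 4.498 m.
Hydraulic radius R = A/P = 3.213/4.498 = 0.7143 m.
Rearranging Manning's equation: n = (1/Q) A R^(2/3) S^(1/2) = (1/11.1) × 3.213 × 0.7143^(2/3) × √0.0027 = 0.012.

n = 0.012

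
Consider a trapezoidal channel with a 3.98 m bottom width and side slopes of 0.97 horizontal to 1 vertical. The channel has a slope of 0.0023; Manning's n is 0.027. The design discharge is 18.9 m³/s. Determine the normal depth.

y_n = 1.74 m

Manning's equation rearranged: A R^(2/3) = nQ / (1·√S) = 0.027 × 18.9 / (√0.0023) = 10.64.
At y = 1.89 m: A R^(2/3) = 12.33 — high.
At y = 1.21 m: A R^(2/3) = 5.588 — low.
At y = 1.74 m: A R^(2/3) = 10.62 — close enough.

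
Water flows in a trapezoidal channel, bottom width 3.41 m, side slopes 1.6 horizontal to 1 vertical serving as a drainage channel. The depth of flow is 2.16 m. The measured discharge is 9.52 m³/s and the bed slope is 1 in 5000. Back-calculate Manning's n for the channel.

With bottom width b = 3.41 m and side slope z = 1.6: A = (b + zy)y = (3.41 + 1.6×2.16)×2.16 = 14.83 m²; P = b + 2y√(1+z²) = 3.41 + 2×2.16×1.887 = 11.56 m.
Hydraulic radius R = A/P = 14.83/11.56 = 1.283 m.
Rearranging Manning's equation: n = (1/Q) A R^(2/3) S^(1/2) = (1/9.52) × 14.83 × 1.283^(2/3) × √0.0002 = 0.026.

n = 0.026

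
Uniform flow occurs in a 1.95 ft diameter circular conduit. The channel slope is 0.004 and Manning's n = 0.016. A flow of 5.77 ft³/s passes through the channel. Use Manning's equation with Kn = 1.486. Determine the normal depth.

y_n = 1.01 ft

Manning's equation rearranged: A R^(2/3) = nQ / (1.486·√S) = 0.016 × 5.77 / (1.486 × √0.004) = 0.9823.
At y = 0.769 ft: A R^(2/3) = 0.6074 — short.
At y = 1.15 ft: A R^(2/3) = 1.21 — over.
At y = 1.01 ft: A R^(2/3) = 0.9815 — close enough.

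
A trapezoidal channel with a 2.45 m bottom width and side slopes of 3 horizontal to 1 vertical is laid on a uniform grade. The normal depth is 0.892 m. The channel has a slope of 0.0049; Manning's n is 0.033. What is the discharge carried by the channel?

Q = 6.63 m³/s

With bottom width b = 2.45 m and side slope z = 3: A = (b + zy)y = (2.45 + 3×0.892)×0.892 = 4.572 m²; P = b + 2y√(1+z²) = 2.45 + 2×0.892×3.162 = 8.092 m.
Hydraulic radius R = A/P = 4.572/8.092 = 0.5651 m.
Manning's equation: Q = (1/n) A R^(2/3) S^(1/2) = (1/0.033) × 4.572 × 0.5651^(2/3) × 0.0049^(1/2) = 6.63 m³/s.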